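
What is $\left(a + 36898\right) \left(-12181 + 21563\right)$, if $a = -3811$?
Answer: $310422234$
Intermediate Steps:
$\left(a + 36898\right) \left(-12181 + 21563\right) = \left(-3811 + 36898\right) \left(-12181 + 21563\right) = 33087 \cdot 9382 = 310422234$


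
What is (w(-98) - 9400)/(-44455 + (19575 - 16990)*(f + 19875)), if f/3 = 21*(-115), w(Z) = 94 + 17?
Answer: -9289/32604095 ≈ -0.00028490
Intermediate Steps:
w(Z) = 111
f = -7245 (f = 3*(21*(-115)) = 3*(-2415) = -7245)
(w(-98) - 9400)/(-44455 + (19575 - 16990)*(f + 19875)) = (111 - 9400)/(-44455 + (19575 - 16990)*(-7245 + 19875)) = -9289/(-44455 + 2585*12630) = -9289/(-44455 + 32648550) = -9289/32604095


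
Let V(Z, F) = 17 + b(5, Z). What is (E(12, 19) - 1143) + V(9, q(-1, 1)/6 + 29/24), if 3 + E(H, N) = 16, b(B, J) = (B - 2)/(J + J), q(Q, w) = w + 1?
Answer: -6677/6 ≈ -1112.8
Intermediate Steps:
q(Q, w) = 1 + w
b(B, J) = (-2 + B)/(2*J) (b(B, J) = (-2 + B)/((2*J)) = (-2 + B)*(1/(2*J)) = (-2 + B)/(2*J))
V(Z, F) = 17 + 3/(2*Z) (V(Z, F) = 17 + (-2 + 5)/(2*Z) = 17 + (½)*3/Z = 17 + 3/(2*Z))
E(H, N) = 13 (E(H, N) = -3 + 16 = 13)
(E(12, 19) - 1143) + V(9, q(-1, 1)/6 + 29/24) = (13 - 1143) + (17 + (3/2)/9) = -1130 + (17 + (3/2)*(⅑)) = -1130 + (17 + ⅙) = -1130 + 103/6 = -6677/6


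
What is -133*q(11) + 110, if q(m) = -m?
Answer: 1573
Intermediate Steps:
-133*q(11) + 110 = -(-133)*11 + 110 = -133*(-11) + 110 = 1463 + 110 = 1573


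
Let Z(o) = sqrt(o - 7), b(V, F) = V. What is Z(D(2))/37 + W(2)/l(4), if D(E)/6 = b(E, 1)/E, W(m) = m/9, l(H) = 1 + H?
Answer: 2/45 + I/37 ≈ 0.044444 + 0.027027*I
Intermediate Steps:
W(m) = m/9 (W(m) = m*(1/9) = m/9)
D(E) = 6 (D(E) = 6*(E/E) = 6*1 = 6)
Z(o) = sqrt(-7 + o)
Z(D(2))/37 + W(2)/l(4) = sqrt(-7 + 6)/37 + ((1/9)*2)/(1 + 4) = sqrt(-1)*(1/37) + (2/9)/5 = I*(1/37) + (2/9)*(1/5) = I/37 + 2/45 = 2/45 + I/37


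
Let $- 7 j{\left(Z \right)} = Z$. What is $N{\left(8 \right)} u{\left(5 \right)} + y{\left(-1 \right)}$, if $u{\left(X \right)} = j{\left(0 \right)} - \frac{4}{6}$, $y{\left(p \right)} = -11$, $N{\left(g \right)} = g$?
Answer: $- \frac{49}{3} \approx -16.333$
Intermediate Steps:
$j{\left(Z \right)} = - \frac{Z}{7}$
$u{\left(X \right)} = - \frac{2}{3}$ ($u{\left(X \right)} = \left(- \frac{1}{7}\right) 0 - \frac{4}{6} = 0 - 4 \cdot \frac{1}{6} = 0 - \frac{2}{3} = - \frac{2}{3}$)
$N{\left(8 \right)} u{\left(5 \right)} + y{\left(-1 \right)} = 8 \left(- \frac{2}{3}\right) - 11 = - \frac{16}{3} - 11 = - \frac{49}{3}$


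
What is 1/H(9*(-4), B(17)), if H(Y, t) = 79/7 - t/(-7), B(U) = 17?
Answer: 7/96 ≈ 0.072917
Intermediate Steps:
H(Y, t) = 79/7 + t/7 (H(Y, t) = 79*(⅐) - t*(-⅐) = 79/7 + t/7)
1/H(9*(-4), B(17)) = 1/(79/7 + (⅐)*17) = 1/(79/7 + 17/7) = 1/(96/7) = 7/96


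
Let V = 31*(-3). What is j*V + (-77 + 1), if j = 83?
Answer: -7795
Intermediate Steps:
V = -93
j*V + (-77 + 1) = 83*(-93) + (-77 + 1) = -7719 - 76 = -7795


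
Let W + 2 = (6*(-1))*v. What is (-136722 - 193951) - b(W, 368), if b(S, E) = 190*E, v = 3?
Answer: -400593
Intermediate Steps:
W = -20 (W = -2 + (6*(-1))*3 = -2 - 6*3 = -2 - 18 = -20)
(-136722 - 193951) - b(W, 368) = (-136722 - 193951) - 190*368 = -330673 - 1*69920 = -330673 - 69920 = -400593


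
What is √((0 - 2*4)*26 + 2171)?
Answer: √1963 ≈ 44.306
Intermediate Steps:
√((0 - 2*4)*26 + 2171) = √((0 - 8)*26 + 2171) = √(-8*26 + 2171) = √(-208 + 2171) = √1963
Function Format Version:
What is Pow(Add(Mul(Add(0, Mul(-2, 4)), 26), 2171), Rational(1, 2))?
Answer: Pow(1963, Rational(1, 2)) ≈ 44.306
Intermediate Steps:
Pow(Add(Mul(Add(0, Mul(-2, 4)), 26), 2171), Rational(1, 2)) = Pow(Add(Mul(Add(0, -8), 26), 2171), Rational(1, 2)) = Pow(Add(Mul(-8, 26), 2171), Rational(1, 2)) = Pow(Add(-208, 2171), Rational(1, 2)) = Pow(1963, Rational(1, 2))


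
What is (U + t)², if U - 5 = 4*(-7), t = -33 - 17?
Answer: 5329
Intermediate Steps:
t = -50
U = -23 (U = 5 + 4*(-7) = 5 - 28 = -23)
(U + t)² = (-23 - 50)² = (-73)² = 5329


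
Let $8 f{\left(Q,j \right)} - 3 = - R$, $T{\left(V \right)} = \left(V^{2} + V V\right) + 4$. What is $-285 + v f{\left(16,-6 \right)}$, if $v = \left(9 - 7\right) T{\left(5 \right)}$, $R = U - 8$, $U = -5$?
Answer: $-69$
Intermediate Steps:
$T{\left(V \right)} = 4 + 2 V^{2}$ ($T{\left(V \right)} = \left(V^{2} + V^{2}\right) + 4 = 2 V^{2} + 4 = 4 + 2 V^{2}$)
$R = -13$ ($R = -5 - 8 = -13$)
$v = 108$ ($v = \left(9 - 7\right) \left(4 + 2 \cdot 5^{2}\right) = 2 \left(4 + 2 \cdot 25\right) = 2 \left(4 + 50\right) = 2 \cdot 54 = 108$)
$f{\left(Q,j \right)} = 2$ ($f{\left(Q,j \right)} = \frac{3}{8} + \frac{\left(-1\right) \left(-13\right)}{8} = \frac{3}{8} + \frac{1}{8} \cdot 13 = \frac{3}{8} + \frac{13}{8} = 2$)
$-285 + v f{\left(16,-6 \right)} = -285 + 108 \cdot 2 = -285 + 216 = -69$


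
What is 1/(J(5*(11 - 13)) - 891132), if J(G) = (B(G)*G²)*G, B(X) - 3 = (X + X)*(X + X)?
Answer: -1/1294132 ≈ -7.7272e-7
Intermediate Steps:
B(X) = 3 + 4*X² (B(X) = 3 + (X + X)*(X + X) = 3 + (2*X)*(2*X) = 3 + 4*X²)
J(G) = G³*(3 + 4*G²) (J(G) = ((3 + 4*G²)*G²)*G = (G²*(3 + 4*G²))*G = G³*(3 + 4*G²))
1/(J(5*(11 - 13)) - 891132) = 1/((5*(11 - 13))³*(3 + 4*(5*(11 - 13))²) - 891132) = 1/((5*(-2))³*(3 + 4*(5*(-2))²) - 891132) = 1/((-10)³*(3 + 4*(-10)²) - 891132) = 1/(-1000*(3 + 4*100) - 891132) = 1/(-1000*(3 + 400) - 891132) = 1/(-1000*403 - 891132) = 1/(-403000 - 891132) = 1/(-1294132) = -1/1294132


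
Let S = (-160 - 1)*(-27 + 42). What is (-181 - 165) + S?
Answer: -2761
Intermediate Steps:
S = -2415 (S = -161*15 = -2415)
(-181 - 165) + S = (-181 - 165) - 2415 = -346 - 2415 = -2761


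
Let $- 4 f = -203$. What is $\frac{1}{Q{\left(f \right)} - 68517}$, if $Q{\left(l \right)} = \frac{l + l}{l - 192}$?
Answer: $- \frac{565}{38712511} \approx -1.4595 \cdot 10^{-5}$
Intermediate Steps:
$f = \frac{203}{4}$ ($f = \left(- \frac{1}{4}\right) \left(-203\right) = \frac{203}{4} \approx 50.75$)
$Q{\left(l \right)} = \frac{2 l}{-192 + l}$
$\frac{1}{Q{\left(f \right)} - 68517} = \frac{1}{2 \cdot \frac{203}{4} \frac{1}{-192 + \frac{203}{4}} - 68517} = \frac{1}{2 \cdot \frac{203}{4} \frac{1}{- \frac{565}{4}} - 68517} = \frac{1}{2 \cdot \frac{203}{4} \left(- \frac{4}{565}\right) - 68517} = \frac{1}{- \frac{406}{565} - 68517} = \frac{1}{- \frac{38712511}{565}} = - \frac{565}{38712511}$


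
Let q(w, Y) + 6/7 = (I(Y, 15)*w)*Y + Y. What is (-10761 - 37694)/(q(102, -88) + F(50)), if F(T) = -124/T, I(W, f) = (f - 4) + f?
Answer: 8479625/40856784 ≈ 0.20755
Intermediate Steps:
I(W, f) = -4 + 2*f (I(W, f) = (-4 + f) + f = -4 + 2*f)
q(w, Y) = -6/7 + Y + 26*Y*w (q(w, Y) = -6/7 + (((-4 + 2*15)*w)*Y + Y) = -6/7 + (((-4 + 30)*w)*Y + Y) = -6/7 + ((26*w)*Y + Y) = -6/7 + (26*Y*w + Y) = -6/7 + (Y + 26*Y*w) = -6/7 + Y + 26*Y*w)
(-10761 - 37694)/(q(102, -88) + F(50)) = (-10761 - 37694)/((-6/7 - 88 + 26*(-88)*102) - 124/50) = -48455/((-6/7 - 88 - 233376) - 124*1/50) = -48455/(-1634254/7 - 62/25) = -48455/(-40856784/175) = -48455*(-175/40856784) = 8479625/40856784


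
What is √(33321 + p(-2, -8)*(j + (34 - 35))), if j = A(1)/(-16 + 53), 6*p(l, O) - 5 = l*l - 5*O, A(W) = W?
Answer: √45605571/37 ≈ 182.52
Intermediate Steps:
p(l, O) = ⅚ - 5*O/6 + l²/6 (p(l, O) = ⅚ + (l*l - 5*O)/6 = ⅚ + (l² - 5*O)/6 = ⅚ + (-5*O/6 + l²/6) = ⅚ - 5*O/6 + l²/6)
j = 1/37 (j = 1/(-16 + 53) = 1/37 ≈ 0.027027)
√(33321 + p(-2, -8)*(j + (34 - 35))) = √(33321 + (⅚ - ⅚*(-8) + (⅙)*(-2)²)*(1/37 + (34 - 35))) = √(33321 + (⅚ + 20/3 + (⅙)*4)*(1/37 - 1)) = √(33321 + (⅚ + 20/3 + ⅔)*(-36/37)) = √(33321 + (49/6)*(-36/37)) = √(33321 - 294/37) = √(1232583/37) = √45605571/37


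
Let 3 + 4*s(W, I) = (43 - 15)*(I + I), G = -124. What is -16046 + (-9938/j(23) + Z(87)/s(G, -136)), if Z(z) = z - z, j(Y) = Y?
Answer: -378996/23 ≈ -16478.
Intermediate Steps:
s(W, I) = -3/4 + 14*I (s(W, I) = -3/4 + ((43 - 15)*(I + I))/4 = -3/4 + (28*(2*I))/4 = -3/4 + (56*I)/4 = -3/4 + 14*I)
Z(z) = 0
-16046 + (-9938/j(23) + Z(87)/s(G, -136)) = -16046 + (-9938/23 + 0/(-3/4 + 14*(-136))) = -16046 + (-9938*1/23 + 0/(-3/4 - 1904)) = -16046 + (-9938/23 + 0/(-7619/4)) = -16046 + (-9938/23 + 0*(-4/7619)) = -16046 + (-9938/23 + 0) = -16046 - 9938/23 = -378996/23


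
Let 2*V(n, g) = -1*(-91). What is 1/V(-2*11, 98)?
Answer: 2/91 ≈ 0.021978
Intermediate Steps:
V(n, g) = 91/2 (V(n, g) = (-1*(-91))/2 = (1/2)*91 = 91/2)
1/V(-2*11, 98) = 1/(91/2) = 2/91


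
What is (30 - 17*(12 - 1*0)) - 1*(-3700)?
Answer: 3526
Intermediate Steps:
(30 - 17*(12 - 1*0)) - 1*(-3700) = (30 - 17*(12 + 0)) + 3700 = (30 - 17*12) + 3700 = (30 - 204) + 3700 = -174 + 3700 = 3526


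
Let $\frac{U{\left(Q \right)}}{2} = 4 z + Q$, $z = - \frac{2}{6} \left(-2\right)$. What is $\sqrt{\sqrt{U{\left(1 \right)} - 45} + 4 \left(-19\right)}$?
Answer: $\frac{\sqrt{-684 + 3 i \sqrt{339}}}{3} \approx 0.35171 + 8.7249 i$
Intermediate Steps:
$z = \frac{2}{3}$ ($z = \left(-2\right) \frac{1}{6} \left(-2\right) = \left(- \frac{1}{3}\right) \left(-2\right) = \frac{2}{3} \approx 0.66667$)
$U{\left(Q \right)} = \frac{16}{3} + 2 Q$ ($U{\left(Q \right)} = 2 \left(4 \cdot \frac{2}{3} + Q\right) = 2 \left(\frac{8}{3} + Q\right) = \frac{16}{3} + 2 Q$)
$\sqrt{\sqrt{U{\left(1 \right)} - 45} + 4 \left(-19\right)} = \sqrt{\sqrt{\left(\frac{16}{3} + 2 \cdot 1\right) - 45} + 4 \left(-19\right)} = \sqrt{\sqrt{\left(\frac{16}{3} + 2\right) - 45} - 76} = \sqrt{\sqrt{\frac{22}{3} - 45} - 76} = \sqrt{\sqrt{- \frac{113}{3}} - 76} = \sqrt{\frac{i \sqrt{339}}{3} - 76} = \sqrt{-76 + \frac{i \sqrt{339}}{3}}$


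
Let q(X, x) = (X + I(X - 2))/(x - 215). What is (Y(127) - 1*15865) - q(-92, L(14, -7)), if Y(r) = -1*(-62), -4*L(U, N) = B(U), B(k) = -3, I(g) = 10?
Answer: -13543499/857 ≈ -15803.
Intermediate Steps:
L(U, N) = 3/4 (L(U, N) = -1/4*(-3) = 3/4)
Y(r) = 62
q(X, x) = (10 + X)/(-215 + x) (q(X, x) = (X + 10)/(x - 215) = (10 + X)/(-215 + x))
(Y(127) - 1*15865) - q(-92, L(14, -7)) = (62 - 1*15865) - (10 - 92)/(-215 + 3/4) = (62 - 15865) - (-82)/(-857/4) = -15803 - (-4)*(-82)/857 = -15803 - 1*328/857 = -15803 - 328/857 = -13543499/857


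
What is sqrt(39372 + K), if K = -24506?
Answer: sqrt(14866) ≈ 121.93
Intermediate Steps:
sqrt(39372 + K) = sqrt(39372 - 24506) = sqrt(14866)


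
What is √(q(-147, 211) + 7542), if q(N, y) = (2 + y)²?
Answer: 3*√5879 ≈ 230.02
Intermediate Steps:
√(q(-147, 211) + 7542) = √((2 + 211)² + 7542) = √(213² + 7542) = √(45369 + 7542) = √52911 = 3*√5879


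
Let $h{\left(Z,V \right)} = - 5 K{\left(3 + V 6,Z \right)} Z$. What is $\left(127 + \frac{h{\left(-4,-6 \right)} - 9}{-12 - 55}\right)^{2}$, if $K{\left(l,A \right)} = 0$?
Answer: $\frac{72556324}{4489} \approx 16163.0$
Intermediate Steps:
$h{\left(Z,V \right)} = 0$ ($h{\left(Z,V \right)} = \left(-5\right) 0 Z = 0 Z = 0$)
$\left(127 + \frac{h{\left(-4,-6 \right)} - 9}{-12 - 55}\right)^{2} = \left(127 + \frac{0 - 9}{-12 - 55}\right)^{2} = \left(127 - \frac{9}{-67}\right)^{2} = \left(127 - - \frac{9}{67}\right)^{2} = \left(127 + \frac{9}{67}\right)^{2} = \left(\frac{8518}{67}\right)^{2} = \frac{72556324}{4489}$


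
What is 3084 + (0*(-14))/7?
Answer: 3084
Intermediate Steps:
3084 + (0*(-14))/7 = 3084 + 0*(1/7) = 3084 + 0 = 3084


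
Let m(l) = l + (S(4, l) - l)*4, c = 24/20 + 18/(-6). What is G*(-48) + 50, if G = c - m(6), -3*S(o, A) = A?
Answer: -5558/5 ≈ -1111.6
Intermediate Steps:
c = -9/5 (c = 24*(1/20) + 18*(-1/6) = 6/5 - 3 = -9/5 ≈ -1.8000)
S(o, A) = -A/3
m(l) = -13*l/3 (m(l) = l + (-l/3 - l)*4 = l - 4*l/3*4 = l - 16*l/3 = -13*l/3)
G = 121/5 (G = -9/5 - (-13)*6/3 = -9/5 - 1*(-26) = -9/5 + 26 = 121/5 ≈ 24.200)
G*(-48) + 50 = (121/5)*(-48) + 50 = -5808/5 + 50 = -5558/5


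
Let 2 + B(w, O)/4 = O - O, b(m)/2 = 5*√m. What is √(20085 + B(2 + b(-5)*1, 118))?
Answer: √20077 ≈ 141.69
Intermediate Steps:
b(m) = 10*√m (b(m) = 2*(5*√m) = 10*√m)
B(w, O) = -8 (B(w, O) = -8 + 4*(O - O) = -8 + 4*0 = -8 + 0 = -8)
√(20085 + B(2 + b(-5)*1, 118)) = √(20085 - 8) = √20077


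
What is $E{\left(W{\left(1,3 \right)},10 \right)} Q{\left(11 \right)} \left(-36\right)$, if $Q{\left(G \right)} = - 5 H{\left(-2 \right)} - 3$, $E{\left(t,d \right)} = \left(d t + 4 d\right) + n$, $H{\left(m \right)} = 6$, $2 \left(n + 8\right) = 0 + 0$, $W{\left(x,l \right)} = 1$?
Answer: $49896$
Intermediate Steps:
$n = -8$ ($n = -8 + \frac{0 + 0}{2} = -8 + \frac{1}{2} \cdot 0 = -8 + 0 = -8$)
$E{\left(t,d \right)} = -8 + 4 d + d t$ ($E{\left(t,d \right)} = \left(d t + 4 d\right) - 8 = \left(4 d + d t\right) - 8 = -8 + 4 d + d t$)
$Q{\left(G \right)} = -33$ ($Q{\left(G \right)} = \left(-5\right) 6 - 3 = -30 - 3 = -33$)
$E{\left(W{\left(1,3 \right)},10 \right)} Q{\left(11 \right)} \left(-36\right) = \left(-8 + 4 \cdot 10 + 10 \cdot 1\right) \left(-33\right) \left(-36\right) = \left(-8 + 40 + 10\right) \left(-33\right) \left(-36\right) = 42 \left(-33\right) \left(-36\right) = \left(-1386\right) \left(-36\right) = 49896$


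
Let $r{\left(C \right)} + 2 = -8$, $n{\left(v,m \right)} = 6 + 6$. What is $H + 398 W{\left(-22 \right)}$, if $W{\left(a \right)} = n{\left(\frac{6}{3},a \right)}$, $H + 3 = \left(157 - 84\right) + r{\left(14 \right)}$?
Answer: $4836$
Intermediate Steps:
$n{\left(v,m \right)} = 12$
$r{\left(C \right)} = -10$ ($r{\left(C \right)} = -2 - 8 = -10$)
$H = 60$ ($H = -3 + \left(\left(157 - 84\right) - 10\right) = -3 + \left(73 - 10\right) = -3 + 63 = 60$)
$W{\left(a \right)} = 12$
$H + 398 W{\left(-22 \right)} = 60 + 398 \cdot 12 = 60 + 4776 = 4836$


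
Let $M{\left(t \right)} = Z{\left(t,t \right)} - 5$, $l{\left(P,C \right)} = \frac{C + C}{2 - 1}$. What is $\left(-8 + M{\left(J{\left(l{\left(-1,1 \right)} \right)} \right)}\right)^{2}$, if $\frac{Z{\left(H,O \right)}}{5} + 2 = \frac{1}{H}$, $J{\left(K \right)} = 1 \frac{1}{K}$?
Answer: $169$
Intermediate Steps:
$l{\left(P,C \right)} = 2 C$ ($l{\left(P,C \right)} = \frac{2 C}{1} = 2 C 1 = 2 C$)
$J{\left(K \right)} = \frac{1}{K}$
$Z{\left(H,O \right)} = -10 + \frac{5}{H}$
$M{\left(t \right)} = -15 + \frac{5}{t}$ ($M{\left(t \right)} = \left(-10 + \frac{5}{t}\right) - 5 = -15 + \frac{5}{t}$)
$\left(-8 + M{\left(J{\left(l{\left(-1,1 \right)} \right)} \right)}\right)^{2} = \left(-8 - \left(15 - \frac{5}{\frac{1}{2 \cdot 1}}\right)\right)^{2} = \left(-8 - \left(15 - \frac{5}{\frac{1}{2}}\right)\right)^{2} = \left(-8 - \left(15 - 5 \frac{1}{\frac{1}{2}}\right)\right)^{2} = \left(-8 + \left(-15 + 5 \cdot 2\right)\right)^{2} = \left(-8 + \left(-15 + 10\right)\right)^{2} = \left(-8 - 5\right)^{2} = \left(-13\right)^{2} = 169$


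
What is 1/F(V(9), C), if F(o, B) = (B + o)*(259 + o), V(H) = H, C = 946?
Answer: 1/255940 ≈ 3.9072e-6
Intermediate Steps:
F(o, B) = (259 + o)*(B + o)
1/F(V(9), C) = 1/(9² + 259*946 + 259*9 + 946*9) = 1/(81 + 245014 + 2331 + 8514) = 1/255940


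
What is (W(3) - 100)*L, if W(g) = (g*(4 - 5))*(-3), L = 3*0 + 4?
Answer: -364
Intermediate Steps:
L = 4 (L = 0 + 4 = 4)
W(g) = 3*g (W(g) = (g*(-1))*(-3) = -g*(-3) = 3*g)
(W(3) - 100)*L = (3*3 - 100)*4 = (9 - 100)*4 = -91*4 = -364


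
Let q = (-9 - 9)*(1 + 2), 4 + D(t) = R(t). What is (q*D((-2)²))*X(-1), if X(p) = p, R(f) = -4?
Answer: -432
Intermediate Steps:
D(t) = -8 (D(t) = -4 - 4 = -8)
q = -54 (q = -18*3 = -54)
(q*D((-2)²))*X(-1) = -54*(-8)*(-1) = 432*(-1) = -432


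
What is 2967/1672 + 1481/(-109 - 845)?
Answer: 177143/797544 ≈ 0.22211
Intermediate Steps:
2967/1672 + 1481/(-109 - 845) = 2967*(1/1672) + 1481/(-954) = 2967/1672 + 1481*(-1/954) = 2967/1672 - 1481/954 = 177143/797544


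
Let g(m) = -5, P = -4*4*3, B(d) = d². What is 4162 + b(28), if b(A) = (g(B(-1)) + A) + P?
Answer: 4137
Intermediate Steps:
P = -48 (P = -16*3 = -48)
b(A) = -53 + A (b(A) = (-5 + A) - 48 = -53 + A)
4162 + b(28) = 4162 + (-53 + 28) = 4162 - 25 = 4137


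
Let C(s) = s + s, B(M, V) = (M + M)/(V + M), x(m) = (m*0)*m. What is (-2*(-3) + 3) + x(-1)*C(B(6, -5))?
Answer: 9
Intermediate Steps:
x(m) = 0 (x(m) = 0*m = 0)
B(M, V) = 2*M/(M + V) (B(M, V) = (2*M)/(M + V) = 2*M/(M + V))
C(s) = 2*s
(-2*(-3) + 3) + x(-1)*C(B(6, -5)) = (-2*(-3) + 3) + 0*(2*(2*6/(6 - 5))) = (6 + 3) + 0*(2*(2*6/1)) = 9 + 0*(2*(2*6*1)) = 9 + 0*(2*12) = 9 + 0*24 = 9 + 0 = 9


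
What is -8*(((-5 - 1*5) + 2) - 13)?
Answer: 168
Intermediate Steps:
-8*(((-5 - 1*5) + 2) - 13) = -8*(((-5 - 5) + 2) - 13) = -8*((-10 + 2) - 13) = -8*(-8 - 13) = -8*(-21) = 168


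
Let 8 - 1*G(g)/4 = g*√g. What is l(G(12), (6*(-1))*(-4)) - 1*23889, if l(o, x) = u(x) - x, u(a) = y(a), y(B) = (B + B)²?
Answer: -21609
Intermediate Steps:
y(B) = 4*B² (y(B) = (2*B)² = 4*B²)
u(a) = 4*a²
G(g) = 32 - 4*g^(3/2) (G(g) = 32 - 4*g*√g = 32 - 4*g^(3/2))
l(o, x) = -x + 4*x² (l(o, x) = 4*x² - x = -x + 4*x²)
l(G(12), (6*(-1))*(-4)) - 1*23889 = ((6*(-1))*(-4))*(-1 + 4*((6*(-1))*(-4))) - 1*23889 = (-6*(-4))*(-1 + 4*(-6*(-4))) - 23889 = 24*(-1 + 4*24) - 23889 = 24*(-1 + 96) - 23889 = 24*95 - 23889 = 2280 - 23889 = -21609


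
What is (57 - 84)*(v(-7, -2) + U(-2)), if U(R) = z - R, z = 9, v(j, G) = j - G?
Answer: -162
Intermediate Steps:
U(R) = 9 - R
(57 - 84)*(v(-7, -2) + U(-2)) = (57 - 84)*((-7 - 1*(-2)) + (9 - 1*(-2))) = -27*((-7 + 2) + (9 + 2)) = -27*(-5 + 11) = -27*6 = -162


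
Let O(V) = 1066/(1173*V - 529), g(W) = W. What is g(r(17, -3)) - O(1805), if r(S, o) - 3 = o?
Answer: -533/1058368 ≈ -0.00050361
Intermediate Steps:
r(S, o) = 3 + o
O(V) = 1066/(-529 + 1173*V)
g(r(17, -3)) - O(1805) = (3 - 3) - 1066/(23*(-23 + 51*1805)) = 0 - 1066/(23*(-23 + 92055)) = 0 - 1066/(23*92032) = 0 - 1*533/1058368 = 0 - 533/1058368 = -533/1058368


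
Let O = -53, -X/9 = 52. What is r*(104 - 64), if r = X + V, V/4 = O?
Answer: -27200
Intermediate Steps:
X = -468 (X = -9*52 = -468)
V = -212 (V = 4*(-53) = -212)
r = -680 (r = -468 - 212 = -680)
r*(104 - 64) = -680*(104 - 64) = -680*40 = -27200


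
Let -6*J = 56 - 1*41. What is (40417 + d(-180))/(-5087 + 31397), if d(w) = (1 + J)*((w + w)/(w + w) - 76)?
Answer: 81059/52620 ≈ 1.5405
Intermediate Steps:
J = -5/2 (J = -(56 - 1*41)/6 = -(56 - 41)/6 = -⅙*15 = -5/2 ≈ -2.5000)
d(w) = 225/2 (d(w) = (1 - 5/2)*((w + w)/(w + w) - 76) = -3*((2*w)/((2*w)) - 76)/2 = -3*((2*w)*(1/(2*w)) - 76)/2 = -3*(1 - 76)/2 = -3/2*(-75) = 225/2)
(40417 + d(-180))/(-5087 + 31397) = (40417 + 225/2)/(-5087 + 31397) = (81059/2)/26310 = (81059/2)*(1/26310) = 81059/52620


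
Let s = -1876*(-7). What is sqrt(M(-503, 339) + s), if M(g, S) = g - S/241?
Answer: 5*sqrt(29336930)/241 ≈ 112.37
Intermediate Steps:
s = 13132
M(g, S) = g - S/241
sqrt(M(-503, 339) + s) = sqrt((-503 - 1/241*339) + 13132) = sqrt((-503 - 339/241) + 13132) = sqrt(-121562/241 + 13132) = sqrt(3043250/241) = 5*sqrt(29336930)/241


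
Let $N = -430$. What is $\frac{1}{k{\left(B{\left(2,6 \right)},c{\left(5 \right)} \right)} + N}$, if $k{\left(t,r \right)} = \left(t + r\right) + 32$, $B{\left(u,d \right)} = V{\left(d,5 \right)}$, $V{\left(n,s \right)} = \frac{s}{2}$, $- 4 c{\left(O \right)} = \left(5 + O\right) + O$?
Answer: $- \frac{4}{1597} \approx -0.0025047$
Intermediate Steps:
$c{\left(O \right)} = - \frac{5}{4} - \frac{O}{2}$ ($c{\left(O \right)} = - \frac{\left(5 + O\right) + O}{4} = - \frac{5 + 2 O}{4} = - \frac{5}{4} - \frac{O}{2}$)
$V{\left(n,s \right)} = \frac{s}{2}$ ($V{\left(n,s \right)} = s \frac{1}{2} = \frac{s}{2}$)
$B{\left(u,d \right)} = \frac{5}{2}$ ($B{\left(u,d \right)} = \frac{1}{2} \cdot 5 = \frac{5}{2}$)
$k{\left(t,r \right)} = 32 + r + t$ ($k{\left(t,r \right)} = \left(r + t\right) + 32 = 32 + r + t$)
$\frac{1}{k{\left(B{\left(2,6 \right)},c{\left(5 \right)} \right)} + N} = \frac{1}{\left(32 - \frac{15}{4} + \frac{5}{2}\right) - 430} = \frac{1}{\frac{123}{4} - 430} = \frac{1}{- \frac{1597}{4}} = - \frac{4}{1597}$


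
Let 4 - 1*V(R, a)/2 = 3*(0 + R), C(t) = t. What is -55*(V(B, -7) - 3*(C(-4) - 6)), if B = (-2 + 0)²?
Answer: -770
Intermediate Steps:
B = 4 (B = (-2)² = 4)
V(R, a) = 8 - 6*R (V(R, a) = 8 - 6*(0 + R) = 8 - 6*R)
-55*(V(B, -7) - 3*(C(-4) - 6)) = -55*((8 - 6*4) - 3*(-4 - 6)) = -55*((8 - 24) - 3*(-10)) = -55*(-16 + 30) = -55*14 = -770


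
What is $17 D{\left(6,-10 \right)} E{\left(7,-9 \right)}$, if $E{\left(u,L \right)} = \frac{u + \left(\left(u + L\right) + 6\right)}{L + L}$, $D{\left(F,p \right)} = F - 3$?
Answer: $- \frac{187}{6} \approx -31.167$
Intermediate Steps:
$D{\left(F,p \right)} = -3 + F$ ($D{\left(F,p \right)} = F - 3 = -3 + F$)
$E{\left(u,L \right)} = \frac{6 + L + 2 u}{2 L}$ ($E{\left(u,L \right)} = \frac{u + \left(\left(L + u\right) + 6\right)}{2 L} = \left(u + \left(6 + L + u\right)\right) \frac{1}{2 L} = \left(6 + L + 2 u\right) \frac{1}{2 L} = \frac{6 + L + 2 u}{2 L}$)
$17 D{\left(6,-10 \right)} E{\left(7,-9 \right)} = 17 \left(-3 + 6\right) \frac{3 + 7 + \frac{1}{2} \left(-9\right)}{-9} = 17 \cdot 3 \left(- \frac{3 + 7 - \frac{9}{2}}{9}\right) = 17 \cdot 3 \left(\left(- \frac{1}{9}\right) \frac{11}{2}\right) = 17 \cdot 3 \left(- \frac{11}{18}\right) = 17 \left(- \frac{11}{6}\right) = - \frac{187}{6}$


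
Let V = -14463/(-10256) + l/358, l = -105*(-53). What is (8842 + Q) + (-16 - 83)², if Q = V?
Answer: 34256393029/1835824 ≈ 18660.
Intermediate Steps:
l = 5565
V = 31126197/1835824 (V = -14463/(-10256) + 5565/358 = -14463*(-1/10256) + 5565*(1/358) = 14463/10256 + 5565/358 = 31126197/1835824 ≈ 16.955)
Q = 31126197/1835824 ≈ 16.955
(8842 + Q) + (-16 - 83)² = (8842 + 31126197/1835824) + (-16 - 83)² = 16263482005/1835824 + (-99)² = 16263482005/1835824 + 9801 = 34256393029/1835824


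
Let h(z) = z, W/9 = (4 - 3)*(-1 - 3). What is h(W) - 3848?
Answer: -3884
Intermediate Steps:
W = -36 (W = 9*((4 - 3)*(-1 - 3)) = 9*(1*(-4)) = 9*(-4) = -36)
h(W) - 3848 = -36 - 3848 = -3884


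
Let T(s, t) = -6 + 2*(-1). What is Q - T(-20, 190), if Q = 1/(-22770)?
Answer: 182159/22770 ≈ 8.0000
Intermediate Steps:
T(s, t) = -8 (T(s, t) = -6 - 2 = -8)
Q = -1/22770 ≈ -4.3917e-5
Q - T(-20, 190) = -1/22770 - 1*(-8) = -1/22770 + 8 = 182159/22770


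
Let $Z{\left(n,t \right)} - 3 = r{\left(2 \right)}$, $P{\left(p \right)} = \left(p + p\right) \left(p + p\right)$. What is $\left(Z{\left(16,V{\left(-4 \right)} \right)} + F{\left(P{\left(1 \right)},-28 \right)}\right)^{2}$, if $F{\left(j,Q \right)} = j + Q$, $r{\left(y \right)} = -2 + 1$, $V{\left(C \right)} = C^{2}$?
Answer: $484$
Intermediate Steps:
$P{\left(p \right)} = 4 p^{2}$ ($P{\left(p \right)} = 2 p 2 p = 4 p^{2}$)
$r{\left(y \right)} = -1$
$Z{\left(n,t \right)} = 2$ ($Z{\left(n,t \right)} = 3 - 1 = 2$)
$F{\left(j,Q \right)} = Q + j$
$\left(Z{\left(16,V{\left(-4 \right)} \right)} + F{\left(P{\left(1 \right)},-28 \right)}\right)^{2} = \left(2 - \left(28 - 4 \cdot 1^{2}\right)\right)^{2} = \left(2 + \left(-28 + 4 \cdot 1\right)\right)^{2} = \left(2 + \left(-28 + 4\right)\right)^{2} = \left(2 - 24\right)^{2} = \left(-22\right)^{2} = 484$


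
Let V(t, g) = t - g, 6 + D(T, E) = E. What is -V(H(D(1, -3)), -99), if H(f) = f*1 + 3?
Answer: -93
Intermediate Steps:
D(T, E) = -6 + E
H(f) = 3 + f (H(f) = f + 3 = 3 + f)
-V(H(D(1, -3)), -99) = -((3 + (-6 - 3)) - 1*(-99)) = -((3 - 9) + 99) = -(-6 + 99) = -1*93 = -93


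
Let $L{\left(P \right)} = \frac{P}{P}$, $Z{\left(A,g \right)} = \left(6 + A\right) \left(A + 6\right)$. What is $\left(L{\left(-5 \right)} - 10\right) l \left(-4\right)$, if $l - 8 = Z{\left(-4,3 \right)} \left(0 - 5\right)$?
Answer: $-432$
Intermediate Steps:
$Z{\left(A,g \right)} = \left(6 + A\right)^{2}$ ($Z{\left(A,g \right)} = \left(6 + A\right) \left(6 + A\right) = \left(6 + A\right)^{2}$)
$l = -12$ ($l = 8 + \left(6 - 4\right)^{2} \left(0 - 5\right) = 8 + 2^{2} \left(-5\right) = 8 + 4 \left(-5\right) = 8 - 20 = -12$)
$L{\left(P \right)} = 1$
$\left(L{\left(-5 \right)} - 10\right) l \left(-4\right) = \left(1 - 10\right) \left(-12\right) \left(-4\right) = \left(-9\right) \left(-12\right) \left(-4\right) = 108 \left(-4\right) = -432$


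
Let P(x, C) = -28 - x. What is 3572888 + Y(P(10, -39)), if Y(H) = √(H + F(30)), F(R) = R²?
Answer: 3572888 + √862 ≈ 3.5729e+6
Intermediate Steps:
Y(H) = √(900 + H) (Y(H) = √(H + 30²) = √(H + 900) = √(900 + H))
3572888 + Y(P(10, -39)) = 3572888 + √(900 + (-28 - 1*10)) = 3572888 + √(900 + (-28 - 10)) = 3572888 + √(900 - 38) = 3572888 + √862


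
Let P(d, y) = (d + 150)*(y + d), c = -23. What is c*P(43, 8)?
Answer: -226389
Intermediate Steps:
P(d, y) = (150 + d)*(d + y)
c*P(43, 8) = -23*(43² + 150*43 + 150*8 + 43*8) = -23*(1849 + 6450 + 1200 + 344) = -23*9843 = -226389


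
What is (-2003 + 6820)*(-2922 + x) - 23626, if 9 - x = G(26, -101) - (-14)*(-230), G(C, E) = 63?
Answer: 1151722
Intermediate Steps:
x = 3166 (x = 9 - (63 - (-14)*(-230)) = 9 - (63 - 1*3220) = 9 - (63 - 3220) = 9 - 1*(-3157) = 9 + 3157 = 3166)
(-2003 + 6820)*(-2922 + x) - 23626 = (-2003 + 6820)*(-2922 + 3166) - 23626 = 4817*244 - 23626 = 1175348 - 23626 = 1151722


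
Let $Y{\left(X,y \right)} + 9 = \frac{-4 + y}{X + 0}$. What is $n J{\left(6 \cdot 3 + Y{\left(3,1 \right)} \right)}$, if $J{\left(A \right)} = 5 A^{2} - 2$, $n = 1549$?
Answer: $492582$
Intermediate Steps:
$Y{\left(X,y \right)} = -9 + \frac{-4 + y}{X}$ ($Y{\left(X,y \right)} = -9 + \frac{-4 + y}{X + 0} = -9 + \frac{-4 + y}{X}$)
$J{\left(A \right)} = -2 + 5 A^{2}$
$n J{\left(6 \cdot 3 + Y{\left(3,1 \right)} \right)} = 1549 \left(-2 + 5 \left(6 \cdot 3 + \frac{-4 + 1 - 27}{3}\right)^{2}\right) = 1549 \left(-2 + 5 \left(18 + \frac{-4 + 1 - 27}{3}\right)^{2}\right) = 1549 \left(-2 + 5 \left(18 + \frac{1}{3} \left(-30\right)\right)^{2}\right) = 1549 \left(-2 + 5 \left(18 - 10\right)^{2}\right) = 1549 \left(-2 + 5 \cdot 8^{2}\right) = 1549 \left(-2 + 5 \cdot 64\right) = 1549 \left(-2 + 320\right) = 1549 \cdot 318 = 492582$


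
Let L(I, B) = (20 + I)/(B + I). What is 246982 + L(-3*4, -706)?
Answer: 88666534/359 ≈ 2.4698e+5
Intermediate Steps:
L(I, B) = (20 + I)/(B + I)
246982 + L(-3*4, -706) = 246982 + (20 - 3*4)/(-706 - 3*4) = 246982 + (20 - 12)/(-706 - 12) = 246982 + 8/(-718) = 246982 - 1/718*8 = 246982 - 4/359 = 88666534/359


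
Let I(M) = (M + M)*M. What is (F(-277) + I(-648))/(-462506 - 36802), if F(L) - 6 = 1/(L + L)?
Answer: -465256955/276616632 ≈ -1.6820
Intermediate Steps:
I(M) = 2*M² (I(M) = (2*M)*M = 2*M²)
F(L) = 6 + 1/(2*L) (F(L) = 6 + 1/(L + L) = 6 + 1/(2*L))
(F(-277) + I(-648))/(-462506 - 36802) = ((6 + (½)/(-277)) + 2*(-648)²)/(-462506 - 36802) = ((6 + (½)*(-1/277)) + 2*419904)/(-499308) = ((6 - 1/554) + 839808)*(-1/499308) = (3323/554 + 839808)*(-1/499308) = (465256955/554)*(-1/499308) = -465256955/276616632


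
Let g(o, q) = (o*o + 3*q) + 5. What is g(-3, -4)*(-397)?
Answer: -794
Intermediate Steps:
g(o, q) = 5 + o² + 3*q (g(o, q) = (o² + 3*q) + 5 = 5 + o² + 3*q)
g(-3, -4)*(-397) = (5 + (-3)² + 3*(-4))*(-397) = (5 + 9 - 12)*(-397) = 2*(-397) = -794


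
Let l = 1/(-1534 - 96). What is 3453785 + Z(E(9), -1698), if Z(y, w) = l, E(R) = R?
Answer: 5629669549/1630 ≈ 3.4538e+6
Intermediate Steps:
l = -1/1630 (l = 1/(-1630) = -1/1630 ≈ -0.00061350)
Z(y, w) = -1/1630
3453785 + Z(E(9), -1698) = 3453785 - 1/1630 = 5629669549/1630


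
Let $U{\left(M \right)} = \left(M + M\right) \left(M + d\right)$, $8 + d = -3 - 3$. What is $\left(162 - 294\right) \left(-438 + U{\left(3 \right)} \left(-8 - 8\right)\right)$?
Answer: $-81576$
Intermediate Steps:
$d = -14$ ($d = -8 - 6 = -14$)
$U{\left(M \right)} = 2 M \left(-14 + M\right)$ ($U{\left(M \right)} = \left(M + M\right) \left(M - 14\right) = 2 M \left(-14 + M\right)$)
$\left(162 - 294\right) \left(-438 + U{\left(3 \right)} \left(-8 - 8\right)\right) = \left(162 - 294\right) \left(-438 + 2 \cdot 3 \left(-14 + 3\right) \left(-8 - 8\right)\right) = \left(162 - 294\right) \left(-438 + 2 \cdot 3 \left(-11\right) \left(-16\right)\right) = \left(162 - 294\right) \left(-438 - -1056\right) = - 132 \left(-438 + 1056\right) = \left(-132\right) 618 = -81576$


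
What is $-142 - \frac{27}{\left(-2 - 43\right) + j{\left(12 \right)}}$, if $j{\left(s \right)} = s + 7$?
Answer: $- \frac{3665}{26} \approx -140.96$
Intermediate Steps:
$j{\left(s \right)} = 7 + s$
$-142 - \frac{27}{\left(-2 - 43\right) + j{\left(12 \right)}} = -142 - \frac{27}{\left(-2 - 43\right) + \left(7 + 12\right)} = -142 - \frac{27}{\left(-2 - 43\right) + 19} = -142 - \frac{27}{-45 + 19} = -142 - \frac{27}{-26} = -142 - - \frac{27}{26} = -142 + \frac{27}{26} = - \frac{3665}{26}$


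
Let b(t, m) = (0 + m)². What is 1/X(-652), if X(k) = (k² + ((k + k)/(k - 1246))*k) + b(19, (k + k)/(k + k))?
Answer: 949/402999541 ≈ 2.3548e-6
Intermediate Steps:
b(t, m) = m²
X(k) = 1 + k² + 2*k²/(-1246 + k) (X(k) = (k² + ((k + k)/(k - 1246))*k) + ((k + k)/(k + k))² = (k² + ((2*k)/(-1246 + k))*k) + ((2*k)/((2*k)))² = (k² + (2*k/(-1246 + k))*k) + ((2*k)*(1/(2*k)))² = (k² + 2*k²/(-1246 + k)) + 1² = (k² + 2*k²/(-1246 + k)) + 1 = 1 + k² + 2*k²/(-1246 + k))
1/X(-652) = 1/((-1246 - 652 + (-652)³ - 1244*(-652)²)/(-1246 - 652)) = 1/((-1246 - 652 - 277167808 - 1244*425104)/(-1898)) = 1/(-(-1246 - 652 - 277167808 - 528829376)/1898) = 1/(-1/1898*(-805999082)) = 1/(402999541/949) = 949/402999541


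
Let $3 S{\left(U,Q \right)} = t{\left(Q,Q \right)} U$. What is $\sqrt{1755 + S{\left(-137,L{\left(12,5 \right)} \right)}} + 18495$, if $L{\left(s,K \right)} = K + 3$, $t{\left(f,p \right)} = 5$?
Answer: $18495 + \frac{2 \sqrt{3435}}{3} \approx 18534.0$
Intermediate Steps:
$L{\left(s,K \right)} = 3 + K$
$S{\left(U,Q \right)} = \frac{5 U}{3}$
$\sqrt{1755 + S{\left(-137,L{\left(12,5 \right)} \right)}} + 18495 = \sqrt{1755 + \frac{5}{3} \left(-137\right)} + 18495 = \sqrt{1755 - \frac{685}{3}} + 18495 = \sqrt{\frac{4580}{3}} + 18495 = \frac{2 \sqrt{3435}}{3} + 18495 = 18495 + \frac{2 \sqrt{3435}}{3}$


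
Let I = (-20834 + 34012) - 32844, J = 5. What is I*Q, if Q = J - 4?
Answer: -19666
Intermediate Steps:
I = -19666 (I = 13178 - 32844 = -19666)
Q = 1 (Q = 5 - 4 = 1)
I*Q = -19666*1 = -19666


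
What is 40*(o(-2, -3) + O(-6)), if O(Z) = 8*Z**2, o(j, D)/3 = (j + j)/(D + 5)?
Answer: 11280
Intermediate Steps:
o(j, D) = 6*j/(5 + D) (o(j, D) = 3*((j + j)/(D + 5)) = 3*((2*j)/(5 + D)) = 3*(2*j/(5 + D)) = 6*j/(5 + D))
40*(o(-2, -3) + O(-6)) = 40*(6*(-2)/(5 - 3) + 8*(-6)**2) = 40*(6*(-2)/2 + 8*36) = 40*(6*(-2)*(1/2) + 288) = 40*(-6 + 288) = 40*282 = 11280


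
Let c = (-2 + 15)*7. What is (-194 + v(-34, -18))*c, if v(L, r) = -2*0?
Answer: -17654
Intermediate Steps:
v(L, r) = 0
c = 91 (c = 13*7 = 91)
(-194 + v(-34, -18))*c = (-194 + 0)*91 = -194*91 = -17654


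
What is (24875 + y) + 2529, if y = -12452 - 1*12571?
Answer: 2381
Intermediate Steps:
y = -25023 (y = -12452 - 12571 = -25023)
(24875 + y) + 2529 = (24875 - 25023) + 2529 = -148 + 2529 = 2381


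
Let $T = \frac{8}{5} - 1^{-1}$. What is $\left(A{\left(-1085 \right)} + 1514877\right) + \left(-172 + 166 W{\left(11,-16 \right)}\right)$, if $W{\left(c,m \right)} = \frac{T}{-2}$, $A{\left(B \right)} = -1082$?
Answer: $\frac{7567866}{5} \approx 1.5136 \cdot 10^{6}$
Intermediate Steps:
$T = \frac{3}{5}$ ($T = 8 \cdot \frac{1}{5} - 1 = \frac{8}{5} - 1 = \frac{3}{5} \approx 0.6$)
$W{\left(c,m \right)} = - \frac{3}{10}$ ($W{\left(c,m \right)} = \frac{3}{5 \left(-2\right)} = \frac{3}{5} \left(- \frac{1}{2}\right) = - \frac{3}{10}$)
$\left(A{\left(-1085 \right)} + 1514877\right) + \left(-172 + 166 W{\left(11,-16 \right)}\right) = \left(-1082 + 1514877\right) + \left(-172 + 166 \left(- \frac{3}{10}\right)\right) = 1513795 - \frac{1109}{5} = \frac{7567866}{5}$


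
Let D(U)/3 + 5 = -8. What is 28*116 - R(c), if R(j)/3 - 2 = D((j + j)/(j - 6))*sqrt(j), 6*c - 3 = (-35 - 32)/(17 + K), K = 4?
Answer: 3242 + 39*I*sqrt(14)/7 ≈ 3242.0 + 20.846*I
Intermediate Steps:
D(U) = -39 (D(U) = -15 + 3*(-8) = -15 - 24 = -39)
c = -2/63 (c = 1/2 + ((-35 - 32)/(17 + 4))/6 = 1/2 + (-67/21)/6 = 1/2 + (-67*1/21)/6 = 1/2 + (1/6)*(-67/21) = 1/2 - 67/126 = -2/63 ≈ -0.031746)
R(j) = 6 - 117*sqrt(j) (R(j) = 6 + 3*(-39*sqrt(j)) = 6 - 117*sqrt(j))
28*116 - R(c) = 28*116 - (6 - 39*I*sqrt(14)/7) = 3248 - (6 - 39*I*sqrt(14)/7) = 3248 + (-6 + 39*I*sqrt(14)/7) = 3242 + 39*I*sqrt(14)/7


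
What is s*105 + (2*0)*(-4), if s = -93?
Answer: -9765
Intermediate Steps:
s*105 + (2*0)*(-4) = -93*105 + (2*0)*(-4) = -9765 + 0*(-4) = -9765 + 0 = -9765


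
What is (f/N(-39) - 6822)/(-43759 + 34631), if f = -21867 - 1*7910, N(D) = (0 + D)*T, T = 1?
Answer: 236281/355992 ≈ 0.66373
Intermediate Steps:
N(D) = D (N(D) = (0 + D)*1 = D*1 = D)
f = -29777 (f = -21867 - 7910 = -29777)
(f/N(-39) - 6822)/(-43759 + 34631) = (-29777/(-39) - 6822)/(-43759 + 34631) = (-29777*(-1/39) - 6822)/(-9128) = (29777/39 - 6822)*(-1/9128) = -236281/39*(-1/9128) = 236281/355992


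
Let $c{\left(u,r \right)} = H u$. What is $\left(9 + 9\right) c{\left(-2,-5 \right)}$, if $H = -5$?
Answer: $180$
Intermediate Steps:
$c{\left(u,r \right)} = - 5 u$
$\left(9 + 9\right) c{\left(-2,-5 \right)} = \left(9 + 9\right) \left(\left(-5\right) \left(-2\right)\right) = 18 \cdot 10 = 180$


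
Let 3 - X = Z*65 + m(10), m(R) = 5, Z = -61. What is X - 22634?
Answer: -18671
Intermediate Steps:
X = 3963 (X = 3 - (-61*65 + 5) = 3 - (-3965 + 5) = 3 - 1*(-3960) = 3 + 3960 = 3963)
X - 22634 = 3963 - 22634 = -18671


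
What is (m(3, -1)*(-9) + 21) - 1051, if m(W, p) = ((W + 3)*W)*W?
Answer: -1516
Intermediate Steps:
m(W, p) = W²*(3 + W) (m(W, p) = ((3 + W)*W)*W = (W*(3 + W))*W = W²*(3 + W))
(m(3, -1)*(-9) + 21) - 1051 = ((3²*(3 + 3))*(-9) + 21) - 1051 = ((9*6)*(-9) + 21) - 1051 = (54*(-9) + 21) - 1051 = (-486 + 21) - 1051 = -465 - 1051 = -1516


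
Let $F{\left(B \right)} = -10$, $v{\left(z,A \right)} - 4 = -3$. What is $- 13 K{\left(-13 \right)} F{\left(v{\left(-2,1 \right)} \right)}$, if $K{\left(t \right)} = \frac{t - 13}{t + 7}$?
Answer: $\frac{1690}{3} \approx 563.33$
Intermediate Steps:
$K{\left(t \right)} = \frac{-13 + t}{7 + t}$
$v{\left(z,A \right)} = 1$ ($v{\left(z,A \right)} = 4 - 3 = 1$)
$- 13 K{\left(-13 \right)} F{\left(v{\left(-2,1 \right)} \right)} = - 13 \frac{-13 - 13}{7 - 13} \left(-10\right) = - 13 \frac{1}{-6} \left(-26\right) \left(-10\right) = - 13 \left(\left(- \frac{1}{6}\right) \left(-26\right)\right) \left(-10\right) = \left(-13\right) \frac{13}{3} \left(-10\right) = \left(- \frac{169}{3}\right) \left(-10\right) = \frac{1690}{3}$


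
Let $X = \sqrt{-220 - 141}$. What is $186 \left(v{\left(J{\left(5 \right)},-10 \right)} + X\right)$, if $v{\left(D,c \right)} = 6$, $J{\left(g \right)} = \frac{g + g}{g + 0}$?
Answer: $1116 + 3534 i \approx 1116.0 + 3534.0 i$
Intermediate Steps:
$X = 19 i$ ($X = \sqrt{-361} = 19 i \approx 19.0 i$)
$J{\left(g \right)} = 2$ ($J{\left(g \right)} = \frac{2 g}{g} = 2$)
$186 \left(v{\left(J{\left(5 \right)},-10 \right)} + X\right) = 186 \left(6 + 19 i\right) = 1116 + 3534 i$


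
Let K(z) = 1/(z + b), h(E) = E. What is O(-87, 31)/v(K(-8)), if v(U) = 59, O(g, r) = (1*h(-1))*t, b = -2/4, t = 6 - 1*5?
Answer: -1/59 ≈ -0.016949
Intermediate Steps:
t = 1 (t = 6 - 5 = 1)
b = -½ (b = -2*¼ = -½ ≈ -0.50000)
O(g, r) = -1 (O(g, r) = (1*(-1))*1 = -1*1 = -1)
K(z) = 1/(-½ + z) (K(z) = 1/(z - ½) = 1/(-½ + z))
O(-87, 31)/v(K(-8)) = -1/59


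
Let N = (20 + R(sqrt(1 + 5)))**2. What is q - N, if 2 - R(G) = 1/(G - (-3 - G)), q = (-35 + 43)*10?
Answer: -30971/75 + 148*sqrt(6)/25 ≈ -398.45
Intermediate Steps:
q = 80 (q = 8*10 = 80)
R(G) = 2 - 1/(3 + 2*G) (R(G) = 2 - 1/(G - (-3 - G)) = 2 - 1/(G + (3 + G)) = 2 - 1/(3 + 2*G))
N = (20 + (5 + 4*sqrt(6))/(3 + 2*sqrt(6)))**2 (N = (20 + (5 + 4*sqrt(1 + 5))/(3 + 2*sqrt(1 + 5)))**2 = (20 + (5 + 4*sqrt(6))/(3 + 2*sqrt(6)))**2 ≈ 478.45)
q - N = 80 - (36971/75 - 148*sqrt(6)/25) = 80 + (-36971/75 + 148*sqrt(6)/25) = -30971/75 + 148*sqrt(6)/25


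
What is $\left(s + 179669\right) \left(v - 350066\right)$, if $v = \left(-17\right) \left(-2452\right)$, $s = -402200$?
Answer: $68624554842$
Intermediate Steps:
$v = 41684$
$\left(s + 179669\right) \left(v - 350066\right) = \left(-402200 + 179669\right) \left(41684 - 350066\right) = \left(-222531\right) \left(-308382\right) = 68624554842$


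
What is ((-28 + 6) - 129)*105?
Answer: -15855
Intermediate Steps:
((-28 + 6) - 129)*105 = (-22 - 129)*105 = -151*105 = -15855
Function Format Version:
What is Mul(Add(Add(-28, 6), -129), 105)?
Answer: -15855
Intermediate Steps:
Mul(Add(Add(-28, 6), -129), 105) = Mul(Add(-22, -129), 105) = Mul(-151, 105) = -15855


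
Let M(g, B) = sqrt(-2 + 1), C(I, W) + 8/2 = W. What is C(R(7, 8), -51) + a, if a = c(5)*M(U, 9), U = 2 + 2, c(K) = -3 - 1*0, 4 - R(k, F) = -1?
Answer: -55 - 3*I ≈ -55.0 - 3.0*I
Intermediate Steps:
R(k, F) = 5 (R(k, F) = 4 - 1*(-1) = 4 + 1 = 5)
C(I, W) = -4 + W
c(K) = -3 (c(K) = -3 + 0 = -3)
U = 4
M(g, B) = I (M(g, B) = sqrt(-1) = I)
a = -3*I ≈ -3.0*I
C(R(7, 8), -51) + a = (-4 - 51) - 3*I = -55 - 3*I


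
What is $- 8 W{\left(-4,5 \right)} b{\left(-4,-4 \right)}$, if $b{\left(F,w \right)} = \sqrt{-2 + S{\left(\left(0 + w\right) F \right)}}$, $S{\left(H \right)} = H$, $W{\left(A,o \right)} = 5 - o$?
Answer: $0$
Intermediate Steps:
$b{\left(F,w \right)} = \sqrt{-2 + F w}$ ($b{\left(F,w \right)} = \sqrt{-2 + \left(0 + w\right) F} = \sqrt{-2 + w F} = \sqrt{-2 + F w}$)
$- 8 W{\left(-4,5 \right)} b{\left(-4,-4 \right)} = - 8 \left(5 - 5\right) \sqrt{-2 - -16} = - 8 \left(5 - 5\right) \sqrt{-2 + 16} = \left(-8\right) 0 \sqrt{14} = 0 \sqrt{14} = 0$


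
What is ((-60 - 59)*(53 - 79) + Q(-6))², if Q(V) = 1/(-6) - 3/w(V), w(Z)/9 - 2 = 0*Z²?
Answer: 86136961/9 ≈ 9.5708e+6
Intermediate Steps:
w(Z) = 18 (w(Z) = 18 + 9*(0*Z²) = 18 + 9*0 = 18 + 0 = 18)
Q(V) = -⅓ (Q(V) = 1/(-6) - 3/18 = 1*(-⅙) - 3*1/18 = -⅙ - ⅙ = -⅓)
((-60 - 59)*(53 - 79) + Q(-6))² = ((-60 - 59)*(53 - 79) - ⅓)² = (-119*(-26) - ⅓)² = (3094 - ⅓)² = (9281/3)² = 86136961/9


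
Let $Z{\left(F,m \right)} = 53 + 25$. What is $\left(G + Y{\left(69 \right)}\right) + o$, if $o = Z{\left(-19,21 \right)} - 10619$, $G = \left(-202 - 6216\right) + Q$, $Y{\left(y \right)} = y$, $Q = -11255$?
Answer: $-28145$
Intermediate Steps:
$Z{\left(F,m \right)} = 78$
$G = -17673$ ($G = \left(-202 - 6216\right) - 11255 = -6418 - 11255 = -17673$)
$o = -10541$ ($o = 78 - 10619 = -10541$)
$\left(G + Y{\left(69 \right)}\right) + o = \left(-17673 + 69\right) - 10541 = -17604 - 10541 = -28145$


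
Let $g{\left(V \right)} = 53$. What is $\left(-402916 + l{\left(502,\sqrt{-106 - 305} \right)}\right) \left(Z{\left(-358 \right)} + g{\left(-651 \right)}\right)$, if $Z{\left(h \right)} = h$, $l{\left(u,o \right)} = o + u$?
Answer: $122736270 - 305 i \sqrt{411} \approx 1.2274 \cdot 10^{8} - 6183.3 i$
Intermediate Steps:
$\left(-402916 + l{\left(502,\sqrt{-106 - 305} \right)}\right) \left(Z{\left(-358 \right)} + g{\left(-651 \right)}\right) = \left(-402916 + \left(\sqrt{-106 - 305} + 502\right)\right) \left(-358 + 53\right) = \left(-402916 + \left(\sqrt{-411} + 502\right)\right) \left(-305\right) = \left(-402916 + \left(i \sqrt{411} + 502\right)\right) \left(-305\right) = \left(-402916 + \left(502 + i \sqrt{411}\right)\right) \left(-305\right) = \left(-402414 + i \sqrt{411}\right) \left(-305\right) = 122736270 - 305 i \sqrt{411}$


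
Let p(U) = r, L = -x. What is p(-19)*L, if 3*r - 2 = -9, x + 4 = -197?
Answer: -469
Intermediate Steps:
x = -201 (x = -4 - 197 = -201)
L = 201 (L = -1*(-201) = 201)
r = -7/3 (r = 2/3 + (1/3)*(-9) = 2/3 - 3 = -7/3 ≈ -2.3333)
p(U) = -7/3
p(-19)*L = -7/3*201 = -469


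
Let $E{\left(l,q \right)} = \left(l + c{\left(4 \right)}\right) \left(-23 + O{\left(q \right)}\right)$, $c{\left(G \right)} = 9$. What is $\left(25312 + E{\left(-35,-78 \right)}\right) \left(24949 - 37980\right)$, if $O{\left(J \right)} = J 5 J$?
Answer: $9968845310$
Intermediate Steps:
$O{\left(J \right)} = 5 J^{2}$ ($O{\left(J \right)} = 5 J J = 5 J^{2}$)
$E{\left(l,q \right)} = \left(-23 + 5 q^{2}\right) \left(9 + l\right)$ ($E{\left(l,q \right)} = \left(l + 9\right) \left(-23 + 5 q^{2}\right) = \left(9 + l\right) \left(-23 + 5 q^{2}\right) = \left(-23 + 5 q^{2}\right) \left(9 + l\right)$)
$\left(25312 + E{\left(-35,-78 \right)}\right) \left(24949 - 37980\right) = \left(25312 + \left(-207 - -805 + 45 \left(-78\right)^{2} + 5 \left(-35\right) \left(-78\right)^{2}\right)\right) \left(24949 - 37980\right) = \left(25312 + \left(-207 + 805 + 45 \cdot 6084 + 5 \left(-35\right) 6084\right)\right) \left(-13031\right) = \left(25312 + \left(-207 + 805 + 273780 - 1064700\right)\right) \left(-13031\right) = \left(25312 - 790322\right) \left(-13031\right) = \left(-765010\right) \left(-13031\right) = 9968845310$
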